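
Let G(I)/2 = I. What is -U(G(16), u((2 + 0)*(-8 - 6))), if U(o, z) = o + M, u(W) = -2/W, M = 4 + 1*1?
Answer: -37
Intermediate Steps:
G(I) = 2*I
M = 5 (M = 4 + 1 = 5)
U(o, z) = 5 + o (U(o, z) = o + 5 = 5 + o)
-U(G(16), u((2 + 0)*(-8 - 6))) = -(5 + 2*16) = -(5 + 32) = -1*37 = -37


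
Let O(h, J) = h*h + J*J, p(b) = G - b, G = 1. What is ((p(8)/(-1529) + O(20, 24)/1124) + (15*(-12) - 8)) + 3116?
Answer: 1258387315/429649 ≈ 2928.9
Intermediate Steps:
p(b) = 1 - b
O(h, J) = J² + h² (O(h, J) = h² + J² = J² + h²)
((p(8)/(-1529) + O(20, 24)/1124) + (15*(-12) - 8)) + 3116 = (((1 - 1*8)/(-1529) + (24² + 20²)/1124) + (15*(-12) - 8)) + 3116 = (((1 - 8)*(-1/1529) + (576 + 400)*(1/1124)) + (-180 - 8)) + 3116 = ((-7*(-1/1529) + 976*(1/1124)) - 188) + 3116 = ((7/1529 + 244/281) - 188) + 3116 = (375043/429649 - 188) + 3116 = -80398969/429649 + 3116 = 1258387315/429649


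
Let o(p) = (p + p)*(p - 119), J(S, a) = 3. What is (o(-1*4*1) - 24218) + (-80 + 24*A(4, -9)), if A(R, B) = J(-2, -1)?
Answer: -23242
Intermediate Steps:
A(R, B) = 3
o(p) = 2*p*(-119 + p) (o(p) = (2*p)*(-119 + p) = 2*p*(-119 + p))
(o(-1*4*1) - 24218) + (-80 + 24*A(4, -9)) = (2*(-1*4*1)*(-119 - 1*4*1) - 24218) + (-80 + 24*3) = (2*(-4*1)*(-119 - 4*1) - 24218) + (-80 + 72) = (2*(-4)*(-119 - 4) - 24218) - 8 = (2*(-4)*(-123) - 24218) - 8 = (984 - 24218) - 8 = -23234 - 8 = -23242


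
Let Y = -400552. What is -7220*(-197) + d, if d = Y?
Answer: 1021788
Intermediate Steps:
d = -400552
-7220*(-197) + d = -7220*(-197) - 400552 = 1422340 - 400552 = 1021788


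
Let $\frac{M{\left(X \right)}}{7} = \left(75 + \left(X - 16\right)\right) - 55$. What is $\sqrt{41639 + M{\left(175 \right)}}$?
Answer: $2 \sqrt{10723} \approx 207.1$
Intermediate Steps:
$M{\left(X \right)} = 28 + 7 X$ ($M{\left(X \right)} = 7 \left(\left(75 + \left(X - 16\right)\right) - 55\right) = 7 \left(\left(75 + \left(-16 + X\right)\right) - 55\right) = 7 \left(\left(59 + X\right) - 55\right) = 7 \left(4 + X\right) = 28 + 7 X$)
$\sqrt{41639 + M{\left(175 \right)}} = \sqrt{41639 + \left(28 + 7 \cdot 175\right)} = \sqrt{41639 + \left(28 + 1225\right)} = \sqrt{41639 + 1253} = \sqrt{42892} = 2 \sqrt{10723}$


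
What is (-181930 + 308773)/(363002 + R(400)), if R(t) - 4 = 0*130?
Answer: 42281/121002 ≈ 0.34942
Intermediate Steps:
R(t) = 4 (R(t) = 4 + 0*130 = 4 + 0 = 4)
(-181930 + 308773)/(363002 + R(400)) = (-181930 + 308773)/(363002 + 4) = 126843/363006 = 126843*(1/363006) = 42281/121002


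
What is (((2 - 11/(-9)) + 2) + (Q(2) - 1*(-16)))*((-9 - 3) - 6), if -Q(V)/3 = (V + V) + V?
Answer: -58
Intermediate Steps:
Q(V) = -9*V (Q(V) = -3*((V + V) + V) = -3*(2*V + V) = -9*V)
(((2 - 11/(-9)) + 2) + (Q(2) - 1*(-16)))*((-9 - 3) - 6) = (((2 - 11/(-9)) + 2) + (-9*2 - 1*(-16)))*((-9 - 3) - 6) = (((2 - 11*(-⅑)) + 2) + (-18 + 16))*(-12 - 6) = (((2 + 11/9) + 2) - 2)*(-18) = ((29/9 + 2) - 2)*(-18) = (47/9 - 2)*(-18) = (29/9)*(-18) = -58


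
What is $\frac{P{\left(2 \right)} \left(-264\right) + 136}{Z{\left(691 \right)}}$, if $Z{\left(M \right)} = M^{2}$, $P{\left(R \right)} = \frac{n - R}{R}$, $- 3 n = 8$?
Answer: $\frac{752}{477481} \approx 0.0015749$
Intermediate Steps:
$n = - \frac{8}{3}$ ($n = \left(- \frac{1}{3}\right) 8 = - \frac{8}{3} \approx -2.6667$)
$P{\left(R \right)} = \frac{- \frac{8}{3} - R}{R}$
$\frac{P{\left(2 \right)} \left(-264\right) + 136}{Z{\left(691 \right)}} = \frac{\frac{- \frac{8}{3} - 2}{2} \left(-264\right) + 136}{691^{2}} = \frac{\frac{- \frac{8}{3} - 2}{2} \left(-264\right) + 136}{477481} = \left(\frac{1}{2} \left(- \frac{14}{3}\right) \left(-264\right) + 136\right) \frac{1}{477481} = \left(\left(- \frac{7}{3}\right) \left(-264\right) + 136\right) \frac{1}{477481} = \left(616 + 136\right) \frac{1}{477481} = 752 \cdot \frac{1}{477481} = \frac{752}{477481}$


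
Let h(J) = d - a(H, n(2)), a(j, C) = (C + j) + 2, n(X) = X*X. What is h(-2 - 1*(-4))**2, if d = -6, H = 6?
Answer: 324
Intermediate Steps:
n(X) = X**2
a(j, C) = 2 + C + j
h(J) = -18 (h(J) = -6 - (2 + 2**2 + 6) = -6 - (2 + 4 + 6) = -6 - 1*12 = -6 - 12 = -18)
h(-2 - 1*(-4))**2 = (-18)**2 = 324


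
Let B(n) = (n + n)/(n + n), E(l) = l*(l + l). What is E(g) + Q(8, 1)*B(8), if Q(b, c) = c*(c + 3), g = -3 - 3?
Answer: 76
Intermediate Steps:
g = -6
E(l) = 2*l² (E(l) = l*(2*l) = 2*l²)
Q(b, c) = c*(3 + c)
B(n) = 1 (B(n) = (2*n)/((2*n)) = (2*n)*(1/(2*n)) = 1)
E(g) + Q(8, 1)*B(8) = 2*(-6)² + (1*(3 + 1))*1 = 2*36 + (1*4)*1 = 72 + 4*1 = 72 + 4 = 76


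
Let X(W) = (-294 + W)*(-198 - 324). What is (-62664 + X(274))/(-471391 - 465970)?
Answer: 52224/937361 ≈ 0.055714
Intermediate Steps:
X(W) = 153468 - 522*W (X(W) = (-294 + W)*(-522) = 153468 - 522*W)
(-62664 + X(274))/(-471391 - 465970) = (-62664 + (153468 - 522*274))/(-471391 - 465970) = (-62664 + (153468 - 143028))/(-937361) = (-62664 + 10440)*(-1/937361) = -52224*(-1/937361) = 52224/937361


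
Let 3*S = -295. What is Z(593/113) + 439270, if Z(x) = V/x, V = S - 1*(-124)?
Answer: 781470031/1779 ≈ 4.3928e+5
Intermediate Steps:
S = -295/3 (S = (1/3)*(-295) = -295/3 ≈ -98.333)
V = 77/3 (V = -295/3 - 1*(-124) = -295/3 + 124 = 77/3 ≈ 25.667)
Z(x) = 77/(3*x)
Z(593/113) + 439270 = 77/(3*((593/113))) + 439270 = 77/(3*((593*(1/113)))) + 439270 = 77/(3*(593/113)) + 439270 = (77/3)*(113/593) + 439270 = 8701/1779 + 439270 = 781470031/1779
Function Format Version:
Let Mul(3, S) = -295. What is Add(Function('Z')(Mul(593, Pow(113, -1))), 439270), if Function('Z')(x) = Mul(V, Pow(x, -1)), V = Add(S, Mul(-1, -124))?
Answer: Rational(781470031, 1779) ≈ 4.3928e+5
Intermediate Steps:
S = Rational(-295, 3) (S = Mul(Rational(1, 3), -295) = Rational(-295, 3) ≈ -98.333)
V = Rational(77, 3) (V = Add(Rational(-295, 3), Mul(-1, -124)) = Add(Rational(-295, 3), 124) = Rational(77, 3) ≈ 25.667)
Function('Z')(x) = Mul(Rational(77, 3), Pow(x, -1))
Add(Function('Z')(Mul(593, Pow(113, -1))), 439270) = Add(Mul(Rational(77, 3), Pow(Mul(593, Pow(113, -1)), -1)), 439270) = Add(Mul(Rational(77, 3), Pow(Mul(593, Rational(1, 113)), -1)), 439270) = Add(Mul(Rational(77, 3), Pow(Rational(593, 113), -1)), 439270) = Add(Mul(Rational(77, 3), Rational(113, 593)), 439270) = Add(Rational(8701, 1779), 439270) = Rational(781470031, 1779)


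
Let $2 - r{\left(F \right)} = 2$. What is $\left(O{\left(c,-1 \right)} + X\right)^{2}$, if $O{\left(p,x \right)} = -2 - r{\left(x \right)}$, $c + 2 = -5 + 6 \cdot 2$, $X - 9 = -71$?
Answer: $4096$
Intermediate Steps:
$X = -62$ ($X = 9 - 71 = -62$)
$r{\left(F \right)} = 0$ ($r{\left(F \right)} = 2 - 2 = 0$)
$c = 5$ ($c = -2 + \left(-5 + 6 \cdot 2\right) = -2 + \left(-5 + 12\right) = -2 + 7 = 5$)
$O{\left(p,x \right)} = -2$ ($O{\left(p,x \right)} = -2 - 0 = -2 + 0 = -2$)
$\left(O{\left(c,-1 \right)} + X\right)^{2} = \left(-2 - 62\right)^{2} = \left(-64\right)^{2} = 4096$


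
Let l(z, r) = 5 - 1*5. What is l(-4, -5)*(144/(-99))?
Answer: 0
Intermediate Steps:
l(z, r) = 0 (l(z, r) = 5 - 5 = 0)
l(-4, -5)*(144/(-99)) = 0*(144/(-99)) = 0*(144*(-1/99)) = 0*(-16/11) = 0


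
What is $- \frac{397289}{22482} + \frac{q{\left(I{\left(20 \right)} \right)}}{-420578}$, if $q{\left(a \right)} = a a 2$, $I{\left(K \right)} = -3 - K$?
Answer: $- \frac{3632930413}{205552926} \approx -17.674$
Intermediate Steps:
$q{\left(a \right)} = 2 a^{2}$ ($q{\left(a \right)} = a^{2} \cdot 2 = 2 a^{2}$)
$- \frac{397289}{22482} + \frac{q{\left(I{\left(20 \right)} \right)}}{-420578} = - \frac{397289}{22482} + \frac{2 \left(-3 - 20\right)^{2}}{-420578} = \left(-397289\right) \frac{1}{22482} + 2 \left(-3 - 20\right)^{2} \left(- \frac{1}{420578}\right) = - \frac{397289}{22482} + 2 \left(-23\right)^{2} \left(- \frac{1}{420578}\right) = - \frac{397289}{22482} + 2 \cdot 529 \left(- \frac{1}{420578}\right) = - \frac{397289}{22482} + 1058 \left(- \frac{1}{420578}\right) = - \frac{397289}{22482} - \frac{23}{9143} = - \frac{3632930413}{205552926}$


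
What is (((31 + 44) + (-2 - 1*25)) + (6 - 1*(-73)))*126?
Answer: 16002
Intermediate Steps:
(((31 + 44) + (-2 - 1*25)) + (6 - 1*(-73)))*126 = ((75 + (-2 - 25)) + (6 + 73))*126 = ((75 - 27) + 79)*126 = (48 + 79)*126 = 127*126 = 16002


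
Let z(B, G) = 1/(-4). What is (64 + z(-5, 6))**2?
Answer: 65025/16 ≈ 4064.1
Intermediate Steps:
z(B, G) = -1/4
(64 + z(-5, 6))**2 = (64 - 1/4)**2 = (255/4)**2 = 65025/16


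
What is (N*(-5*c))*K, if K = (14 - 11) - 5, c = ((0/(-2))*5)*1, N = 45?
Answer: 0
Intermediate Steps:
c = 0 (c = ((0*(-½))*5)*1 = (0*5)*1 = 0*1 = 0)
K = -2 (K = 3 - 5 = -2)
(N*(-5*c))*K = (45*(-5*0))*(-2) = (45*0)*(-2) = 0*(-2) = 0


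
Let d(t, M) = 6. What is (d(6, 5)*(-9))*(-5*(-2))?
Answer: -540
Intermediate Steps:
(d(6, 5)*(-9))*(-5*(-2)) = (6*(-9))*(-5*(-2)) = -54*10 = -540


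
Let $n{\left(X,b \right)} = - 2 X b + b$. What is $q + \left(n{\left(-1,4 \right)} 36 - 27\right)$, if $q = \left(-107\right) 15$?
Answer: $-1200$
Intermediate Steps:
$n{\left(X,b \right)} = b - 2 X b$ ($n{\left(X,b \right)} = - 2 X b + b = b - 2 X b$)
$q = -1605$
$q + \left(n{\left(-1,4 \right)} 36 - 27\right) = -1605 - \left(27 - 4 \left(1 - -2\right) 36\right) = -1605 - \left(27 - 4 \left(1 + 2\right) 36\right) = -1605 - \left(27 - 4 \cdot 3 \cdot 36\right) = -1605 + \left(12 \cdot 36 - 27\right) = -1605 + \left(432 - 27\right) = -1605 + 405 = -1200$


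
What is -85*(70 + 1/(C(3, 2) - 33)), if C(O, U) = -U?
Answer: -41633/7 ≈ -5947.6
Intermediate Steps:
-85*(70 + 1/(C(3, 2) - 33)) = -85*(70 + 1/(-1*2 - 33)) = -85*(70 + 1/(-2 - 33)) = -85*(70 + 1/(-35)) = -85*(70 - 1/35) = -85*2449/35 = -41633/7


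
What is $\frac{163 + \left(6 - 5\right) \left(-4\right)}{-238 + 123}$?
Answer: $- \frac{159}{115} \approx -1.3826$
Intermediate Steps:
$\frac{163 + \left(6 - 5\right) \left(-4\right)}{-238 + 123} = \frac{163 + 1 \left(-4\right)}{-115} = \left(163 - 4\right) \left(- \frac{1}{115}\right) = 159 \left(- \frac{1}{115}\right) = - \frac{159}{115}$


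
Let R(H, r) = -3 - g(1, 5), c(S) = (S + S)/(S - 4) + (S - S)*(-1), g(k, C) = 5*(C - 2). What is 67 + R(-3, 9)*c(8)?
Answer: -5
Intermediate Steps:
g(k, C) = -10 + 5*C (g(k, C) = 5*(-2 + C) = -10 + 5*C)
c(S) = 2*S/(-4 + S) (c(S) = (2*S)/(-4 + S) + 0*(-1) = 2*S/(-4 + S) + 0 = 2*S/(-4 + S))
R(H, r) = -18 (R(H, r) = -3 - (-10 + 5*5) = -3 - (-10 + 25) = -3 - 1*15 = -3 - 15 = -18)
67 + R(-3, 9)*c(8) = 67 - 36*8/(-4 + 8) = 67 - 36*8/4 = 67 - 18*4 = 67 - 72 = -5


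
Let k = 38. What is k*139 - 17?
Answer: 5265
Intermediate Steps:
k*139 - 17 = 38*139 - 17 = 5282 - 17 = 5265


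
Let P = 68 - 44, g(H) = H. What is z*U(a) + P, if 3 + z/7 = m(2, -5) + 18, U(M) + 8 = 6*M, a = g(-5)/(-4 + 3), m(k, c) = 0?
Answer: 2334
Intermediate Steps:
a = 5 (a = -5/(-4 + 3) = -5/(-1) = -5*(-1) = 5)
U(M) = -8 + 6*M
z = 105 (z = -21 + 7*(0 + 18) = -21 + 7*18 = -21 + 126 = 105)
P = 24
z*U(a) + P = 105*(-8 + 6*5) + 24 = 105*(-8 + 30) + 24 = 105*22 + 24 = 2310 + 24 = 2334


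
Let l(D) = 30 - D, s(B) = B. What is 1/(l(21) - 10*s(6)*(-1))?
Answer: 1/69 ≈ 0.014493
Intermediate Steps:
1/(l(21) - 10*s(6)*(-1)) = 1/((30 - 1*21) - 10*6*(-1)) = 1/((30 - 21) - 60*(-1)) = 1/(9 + 60) = 1/69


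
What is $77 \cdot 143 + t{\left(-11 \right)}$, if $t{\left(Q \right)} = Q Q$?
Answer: $11132$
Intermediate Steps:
$t{\left(Q \right)} = Q^{2}$
$77 \cdot 143 + t{\left(-11 \right)} = 77 \cdot 143 + \left(-11\right)^{2} = 11011 + 121 = 11132$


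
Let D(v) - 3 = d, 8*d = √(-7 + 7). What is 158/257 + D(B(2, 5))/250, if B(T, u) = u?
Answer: 40271/64250 ≈ 0.62679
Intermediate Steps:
d = 0 (d = √(-7 + 7)/8 = √0/8 = (⅛)*0 = 0)
D(v) = 3 (D(v) = 3 + 0 = 3)
158/257 + D(B(2, 5))/250 = 158/257 + 3/250 = 40271/64250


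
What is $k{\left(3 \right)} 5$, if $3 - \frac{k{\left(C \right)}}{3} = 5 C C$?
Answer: $-630$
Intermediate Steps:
$k{\left(C \right)} = 9 - 15 C^{2}$ ($k{\left(C \right)} = 9 - 3 \cdot 5 C C = 9 - 3 \cdot 5 C^{2} = 9 - 15 C^{2}$)
$k{\left(3 \right)} 5 = \left(9 - 15 \cdot 3^{2}\right) 5 = \left(9 - 135\right) 5 = \left(-126\right) 5 = -630$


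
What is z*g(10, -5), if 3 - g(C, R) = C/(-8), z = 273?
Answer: 4641/4 ≈ 1160.3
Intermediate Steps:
g(C, R) = 3 + C/8 (g(C, R) = 3 - C/(-8) = 3 - C*(-1)/8 = 3 - (-1)*C/8 = 3 + C/8)
z*g(10, -5) = 273*(3 + (⅛)*10) = 273*(3 + 5/4) = 273*(17/4) = 4641/4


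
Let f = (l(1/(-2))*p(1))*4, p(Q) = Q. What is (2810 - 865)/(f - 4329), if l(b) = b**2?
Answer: -1945/4328 ≈ -0.44940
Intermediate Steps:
f = 1 (f = ((1/(-2))**2*1)*4 = ((-1/2)**2*1)*4 = ((1/4)*1)*4 = (1/4)*4 = 1)
(2810 - 865)/(f - 4329) = (2810 - 865)/(1 - 4329) = 1945/(-4328) = 1945*(-1/4328) = -1945/4328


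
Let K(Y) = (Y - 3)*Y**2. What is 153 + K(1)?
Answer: 151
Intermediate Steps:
K(Y) = Y**2*(-3 + Y) (K(Y) = (-3 + Y)*Y**2 = Y**2*(-3 + Y))
153 + K(1) = 153 + 1**2*(-3 + 1) = 153 + 1*(-2) = 153 - 2 = 151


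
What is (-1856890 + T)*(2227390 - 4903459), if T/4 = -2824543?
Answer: 35203853611278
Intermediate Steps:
T = -11298172 (T = 4*(-2824543) = -11298172)
(-1856890 + T)*(2227390 - 4903459) = (-1856890 - 11298172)*(2227390 - 4903459) = -13155062*(-2676069) = 35203853611278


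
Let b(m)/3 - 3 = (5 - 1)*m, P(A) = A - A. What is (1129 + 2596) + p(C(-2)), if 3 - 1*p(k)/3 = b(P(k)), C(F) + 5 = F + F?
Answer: 3707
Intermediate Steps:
C(F) = -5 + 2*F (C(F) = -5 + (F + F) = -5 + 2*F)
P(A) = 0
b(m) = 9 + 12*m (b(m) = 9 + 3*((5 - 1)*m) = 9 + 3*(4*m) = 9 + 12*m)
p(k) = -18 (p(k) = 9 - 3*(9 + 12*0) = 9 - 3*(9 + 0) = 9 - 3*9 = 9 - 27 = -18)
(1129 + 2596) + p(C(-2)) = (1129 + 2596) - 18 = 3725 - 18 = 3707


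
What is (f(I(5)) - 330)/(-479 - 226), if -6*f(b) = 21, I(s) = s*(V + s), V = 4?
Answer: 667/1410 ≈ 0.47305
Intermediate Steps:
I(s) = s*(4 + s)
f(b) = -7/2 (f(b) = -⅙*21 = -7/2)
(f(I(5)) - 330)/(-479 - 226) = (-7/2 - 330)/(-479 - 226) = -667/2/(-705) = -667/2*(-1/705) = 667/1410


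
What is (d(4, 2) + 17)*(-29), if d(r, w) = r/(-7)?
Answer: -3335/7 ≈ -476.43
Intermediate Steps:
d(r, w) = -r/7 (d(r, w) = r*(-⅐) = -r/7)
(d(4, 2) + 17)*(-29) = (-⅐*4 + 17)*(-29) = (-4/7 + 17)*(-29) = (115/7)*(-29) = -3335/7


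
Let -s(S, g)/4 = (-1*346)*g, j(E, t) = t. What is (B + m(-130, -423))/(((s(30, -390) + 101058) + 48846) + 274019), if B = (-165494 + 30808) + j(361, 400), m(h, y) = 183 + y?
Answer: 134526/115837 ≈ 1.1613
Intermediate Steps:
s(S, g) = 1384*g (s(S, g) = -4*(-1*346)*g = -(-1384)*g = 1384*g)
B = -134286 (B = (-165494 + 30808) + 400 = -134686 + 400 = -134286)
(B + m(-130, -423))/(((s(30, -390) + 101058) + 48846) + 274019) = (-134286 + (183 - 423))/(((1384*(-390) + 101058) + 48846) + 274019) = (-134286 - 240)/(((-539760 + 101058) + 48846) + 274019) = -134526/((-438702 + 48846) + 274019) = -134526/(-389856 + 274019) = -134526/(-115837) = -134526*(-1/115837) = 134526/115837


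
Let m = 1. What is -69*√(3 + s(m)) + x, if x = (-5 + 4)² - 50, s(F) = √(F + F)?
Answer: -49 - 69*√(3 + √2) ≈ -193.97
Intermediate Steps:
s(F) = √2*√F (s(F) = √(2*F) = √2*√F)
x = -49 (x = (-1)² - 50 = 1 - 50 = -49)
-69*√(3 + s(m)) + x = -69*√(3 + √2*√1) - 49 = -69*√(3 + √2*1) - 49 = -69*√(3 + √2) - 49 = -49 - 69*√(3 + √2)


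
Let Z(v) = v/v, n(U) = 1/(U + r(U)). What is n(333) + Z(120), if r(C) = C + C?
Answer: 1000/999 ≈ 1.0010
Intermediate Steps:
r(C) = 2*C
n(U) = 1/(3*U) (n(U) = 1/(U + 2*U) = 1/(3*U))
Z(v) = 1
n(333) + Z(120) = (⅓)/333 + 1 = (⅓)*(1/333) + 1 = 1/999 + 1 = 1000/999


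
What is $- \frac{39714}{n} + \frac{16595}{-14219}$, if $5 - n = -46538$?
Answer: $- \frac{1337074451}{661794917} \approx -2.0204$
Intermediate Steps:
$n = 46543$ ($n = 5 - -46538 = 5 + 46538 = 46543$)
$- \frac{39714}{n} + \frac{16595}{-14219} = - \frac{39714}{46543} + \frac{16595}{-14219} = \left(-39714\right) \frac{1}{46543} + 16595 \left(- \frac{1}{14219}\right) = - \frac{39714}{46543} - \frac{16595}{14219} = - \frac{1337074451}{661794917}$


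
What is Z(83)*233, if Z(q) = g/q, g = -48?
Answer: -11184/83 ≈ -134.75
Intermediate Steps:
Z(q) = -48/q
Z(83)*233 = -48/83*233 = -11184/83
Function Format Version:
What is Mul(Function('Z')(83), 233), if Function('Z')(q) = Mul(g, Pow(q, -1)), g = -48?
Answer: Rational(-11184, 83) ≈ -134.75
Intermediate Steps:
Function('Z')(q) = Mul(-48, Pow(q, -1))
Mul(Function('Z')(83), 233) = Mul(Mul(-48, Pow(83, -1)), 233) = Mul(Mul(-48, Rational(1, 83)), 233) = Mul(Rational(-48, 83), 233) = Rational(-11184, 83)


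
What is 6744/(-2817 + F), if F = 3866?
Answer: 6744/1049 ≈ 6.4290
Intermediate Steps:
6744/(-2817 + F) = 6744/(-2817 + 3866) = 6744/1049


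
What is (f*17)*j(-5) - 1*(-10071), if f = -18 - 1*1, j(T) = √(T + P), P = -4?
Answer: 10071 - 969*I ≈ 10071.0 - 969.0*I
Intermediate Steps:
j(T) = √(-4 + T) (j(T) = √(T - 4) = √(-4 + T))
f = -19 (f = -18 - 1 = -19)
(f*17)*j(-5) - 1*(-10071) = (-19*17)*√(-4 - 5) - 1*(-10071) = -969*I + 10071 = 10071 - 969*I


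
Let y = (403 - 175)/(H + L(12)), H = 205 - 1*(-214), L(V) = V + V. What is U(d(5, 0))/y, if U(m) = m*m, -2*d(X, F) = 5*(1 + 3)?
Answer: 11075/57 ≈ 194.30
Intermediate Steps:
L(V) = 2*V
H = 419 (H = 205 + 214 = 419)
d(X, F) = -10 (d(X, F) = -5*(1 + 3)/2 = -5*4/2 = -1/2*20 = -10)
U(m) = m**2
y = 228/443 (y = (403 - 175)/(419 + 2*12) = 228/(419 + 24) = 228/443 ≈ 0.51467)
U(d(5, 0))/y = (-10)**2/(228/443) = 100*(443/228) = 11075/57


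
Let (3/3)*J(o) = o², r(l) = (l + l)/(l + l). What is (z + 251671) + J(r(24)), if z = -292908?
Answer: -41236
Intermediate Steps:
r(l) = 1 (r(l) = (2*l)/((2*l)) = (2*l)*(1/(2*l)) = 1)
J(o) = o²
(z + 251671) + J(r(24)) = (-292908 + 251671) + 1² = -41237 + 1 = -41236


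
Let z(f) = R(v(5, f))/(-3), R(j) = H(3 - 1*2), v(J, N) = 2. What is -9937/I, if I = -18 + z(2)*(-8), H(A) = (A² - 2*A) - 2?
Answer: 9937/26 ≈ 382.19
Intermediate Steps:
H(A) = -2 + A² - 2*A
R(j) = -3 (R(j) = -2 + (3 - 1*2)² - 2*(3 - 1*2) = -2 + (3 - 2)² - 2*(3 - 2) = -2 + 1² - 2*1 = -2 + 1 - 2 = -3)
z(f) = 1 (z(f) = -3/(-3) = -3*(-⅓) = 1)
I = -26 (I = -18 + 1*(-8) = -18 - 8 = -26)
-9937/I = -9937/(-26) = -9937*(-1)/26 = -19*(-523/26) = 9937/26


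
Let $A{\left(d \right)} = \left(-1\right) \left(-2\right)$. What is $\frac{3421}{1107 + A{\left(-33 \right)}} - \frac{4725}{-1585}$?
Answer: $\frac{2132462}{351553} \approx 6.0658$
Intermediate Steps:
$A{\left(d \right)} = 2$
$\frac{3421}{1107 + A{\left(-33 \right)}} - \frac{4725}{-1585} = \frac{3421}{1107 + 2} - \frac{4725}{-1585} = \frac{3421}{1109} - - \frac{945}{317} = 3421 \cdot \frac{1}{1109} + \frac{945}{317} = \frac{3421}{1109} + \frac{945}{317} = \frac{2132462}{351553}$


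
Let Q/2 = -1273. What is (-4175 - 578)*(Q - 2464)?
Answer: 23812530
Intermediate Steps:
Q = -2546 (Q = 2*(-1273) = -2546)
(-4175 - 578)*(Q - 2464) = (-4175 - 578)*(-2546 - 2464) = -4753*(-5010) = 23812530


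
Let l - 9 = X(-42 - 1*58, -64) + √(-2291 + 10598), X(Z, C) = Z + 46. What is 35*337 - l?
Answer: 11840 - 3*√923 ≈ 11749.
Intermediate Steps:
X(Z, C) = 46 + Z
l = -45 + 3*√923 (l = 9 + ((46 + (-42 - 1*58)) + √(-2291 + 10598)) = 9 + ((46 + (-42 - 58)) + √8307) = 9 + ((46 - 100) + 3*√923) = 9 + (-54 + 3*√923) = -45 + 3*√923 ≈ 46.143)
35*337 - l = 35*337 - (-45 + 3*√923) = 11795 + (45 - 3*√923) = 11840 - 3*√923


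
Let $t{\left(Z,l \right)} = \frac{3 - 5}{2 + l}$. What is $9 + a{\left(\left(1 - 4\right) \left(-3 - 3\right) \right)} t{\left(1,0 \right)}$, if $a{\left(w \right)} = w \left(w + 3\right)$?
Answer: $-369$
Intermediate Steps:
$t{\left(Z,l \right)} = - \frac{2}{2 + l}$
$a{\left(w \right)} = w \left(3 + w\right)$
$9 + a{\left(\left(1 - 4\right) \left(-3 - 3\right) \right)} t{\left(1,0 \right)} = 9 + \left(1 - 4\right) \left(-3 - 3\right) \left(3 + \left(1 - 4\right) \left(-3 - 3\right)\right) \left(- \frac{2}{2 + 0}\right) = 9 + \left(-3\right) \left(-6\right) \left(3 - -18\right) \left(- \frac{2}{2}\right) = 9 + 18 \left(3 + 18\right) \left(\left(-2\right) \frac{1}{2}\right) = 9 + 18 \cdot 21 \left(-1\right) = 9 + 378 \left(-1\right) = 9 - 378 = -369$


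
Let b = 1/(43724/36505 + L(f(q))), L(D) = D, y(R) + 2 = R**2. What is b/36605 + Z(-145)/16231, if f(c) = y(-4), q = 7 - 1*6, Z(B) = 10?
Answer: 40734971271/65924590411894 ≈ 0.00061790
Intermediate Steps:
y(R) = -2 + R**2
q = 1 (q = 7 - 6 = 1)
f(c) = 14 (f(c) = -2 + (-4)**2 = -2 + 16 = 14)
b = 36505/554794 (b = 1/(43724/36505 + 14) = 1/(554794/36505) = 36505/554794 ≈ 0.065799)
b/36605 + Z(-145)/16231 = (36505/554794)/36605 + 10/16231 = (36505/554794)*(1/36605) + 10*(1/16231) = 7301/4061646874 + 10/16231 = 40734971271/65924590411894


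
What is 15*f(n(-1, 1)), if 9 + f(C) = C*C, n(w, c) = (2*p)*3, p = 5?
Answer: 13365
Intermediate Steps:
n(w, c) = 30 (n(w, c) = (2*5)*3 = 10*3 = 30)
f(C) = -9 + C**2 (f(C) = -9 + C*C = -9 + C**2)
15*f(n(-1, 1)) = 15*(-9 + 30**2) = 15*(-9 + 900) = 15*891 = 13365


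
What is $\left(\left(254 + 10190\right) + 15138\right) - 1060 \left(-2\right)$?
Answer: $27702$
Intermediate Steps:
$\left(\left(254 + 10190\right) + 15138\right) - 1060 \left(-2\right) = \left(10444 + 15138\right) - -2120 = 25582 + 2120 = 27702$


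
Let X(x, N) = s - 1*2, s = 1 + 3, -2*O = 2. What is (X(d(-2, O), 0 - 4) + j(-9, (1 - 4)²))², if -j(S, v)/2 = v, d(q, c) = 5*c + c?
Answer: 256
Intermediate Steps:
O = -1 (O = -½*2 = -1)
s = 4
d(q, c) = 6*c
X(x, N) = 2 (X(x, N) = 4 - 1*2 = 4 - 2 = 2)
j(S, v) = -2*v
(X(d(-2, O), 0 - 4) + j(-9, (1 - 4)²))² = (2 - 2*(1 - 4)²)² = (2 - 2*(-3)²)² = (2 - 2*9)² = (2 - 18)² = (-16)² = 256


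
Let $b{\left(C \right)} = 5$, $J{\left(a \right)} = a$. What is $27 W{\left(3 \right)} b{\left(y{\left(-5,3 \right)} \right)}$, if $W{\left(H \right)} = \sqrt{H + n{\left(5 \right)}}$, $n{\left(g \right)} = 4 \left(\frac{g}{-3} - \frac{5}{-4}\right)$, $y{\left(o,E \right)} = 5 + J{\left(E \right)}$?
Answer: $90 \sqrt{3} \approx 155.88$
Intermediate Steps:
$y{\left(o,E \right)} = 5 + E$
$n{\left(g \right)} = 5 - \frac{4 g}{3}$ ($n{\left(g \right)} = 4 \left(g \left(- \frac{1}{3}\right) - - \frac{5}{4}\right) = 4 \left(- \frac{g}{3} + \frac{5}{4}\right) = 4 \left(\frac{5}{4} - \frac{g}{3}\right) = 5 - \frac{4 g}{3}$)
$W{\left(H \right)} = \sqrt{- \frac{5}{3} + H}$ ($W{\left(H \right)} = \sqrt{H + \left(5 - \frac{20}{3}\right)} = \sqrt{H - \frac{5}{3}} = \sqrt{- \frac{5}{3} + H}$)
$27 W{\left(3 \right)} b{\left(y{\left(-5,3 \right)} \right)} = 27 \frac{\sqrt{-15 + 9 \cdot 3}}{3} \cdot 5 = 27 \frac{\sqrt{-15 + 27}}{3} \cdot 5 = 27 \frac{\sqrt{12}}{3} \cdot 5 = 27 \frac{2 \sqrt{3}}{3} \cdot 5 = 18 \sqrt{3} \cdot 5 = 90 \sqrt{3}$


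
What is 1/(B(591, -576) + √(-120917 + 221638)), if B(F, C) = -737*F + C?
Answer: -436143/190220615728 - √100721/190220615728 ≈ -2.2945e-6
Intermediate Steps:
B(F, C) = C - 737*F
1/(B(591, -576) + √(-120917 + 221638)) = 1/((-576 - 737*591) + √(-120917 + 221638)) = 1/((-576 - 435567) + √100721) = 1/(-436143 + √100721)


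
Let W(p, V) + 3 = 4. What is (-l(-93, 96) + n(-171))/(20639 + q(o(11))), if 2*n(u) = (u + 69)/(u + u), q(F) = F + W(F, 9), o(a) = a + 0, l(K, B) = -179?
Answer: 20423/2354214 ≈ 0.0086751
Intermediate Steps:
W(p, V) = 1 (W(p, V) = -3 + 4 = 1)
o(a) = a
q(F) = 1 + F (q(F) = F + 1 = 1 + F)
n(u) = (69 + u)/(4*u) (n(u) = ((u + 69)/(u + u))/2 = ((69 + u)/((2*u)))/2 = ((69 + u)*(1/(2*u)))/2 = ((69 + u)/(2*u))/2 = (69 + u)/(4*u))
(-l(-93, 96) + n(-171))/(20639 + q(o(11))) = (-1*(-179) + (¼)*(69 - 171)/(-171))/(20639 + (1 + 11)) = (179 + (¼)*(-1/171)*(-102))/(20639 + 12) = (179 + 17/114)/20651 = (20423/114)*(1/20651) = 20423/2354214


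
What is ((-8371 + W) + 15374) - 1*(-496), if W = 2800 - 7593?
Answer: 2706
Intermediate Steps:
W = -4793
((-8371 + W) + 15374) - 1*(-496) = ((-8371 - 4793) + 15374) - 1*(-496) = (-13164 + 15374) + 496 = 2210 + 496 = 2706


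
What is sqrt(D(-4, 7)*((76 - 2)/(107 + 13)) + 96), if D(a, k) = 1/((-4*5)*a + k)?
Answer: sqrt(72667765)/870 ≈ 9.7983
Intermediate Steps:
D(a, k) = 1/(k - 20*a) (D(a, k) = 1/(-20*a + k) = 1/(k - 20*a))
sqrt(D(-4, 7)*((76 - 2)/(107 + 13)) + 96) = sqrt((-1/(-1*7 + 20*(-4)))*((76 - 2)/(107 + 13)) + 96) = sqrt((-1/(-7 - 80))*(74/120) + 96) = sqrt((-1/(-87))*(74*(1/120)) + 96) = sqrt(-1*(-1/87)*(37/60) + 96) = sqrt((1/87)*(37/60) + 96) = sqrt(37/5220 + 96) = sqrt(501157/5220) = sqrt(72667765)/870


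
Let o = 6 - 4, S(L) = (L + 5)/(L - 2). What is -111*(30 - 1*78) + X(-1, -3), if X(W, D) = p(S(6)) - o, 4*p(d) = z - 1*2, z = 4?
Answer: 10653/2 ≈ 5326.5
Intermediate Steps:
S(L) = (5 + L)/(-2 + L)
p(d) = ½ (p(d) = (4 - 1*2)/4 = (4 - 2)/4 = (¼)*2 = ½)
o = 2
X(W, D) = -3/2 (X(W, D) = ½ - 1*2 = ½ - 2 = -3/2)
-111*(30 - 1*78) + X(-1, -3) = -111*(30 - 1*78) - 3/2 = -111*(30 - 78) - 3/2 = -111*(-48) - 3/2 = 5328 - 3/2 = 10653/2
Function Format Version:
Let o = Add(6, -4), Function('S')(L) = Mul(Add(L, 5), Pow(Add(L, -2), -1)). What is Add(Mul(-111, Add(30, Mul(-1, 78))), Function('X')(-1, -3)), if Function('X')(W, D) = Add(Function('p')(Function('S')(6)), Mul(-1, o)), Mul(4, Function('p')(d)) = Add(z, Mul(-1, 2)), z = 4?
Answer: Rational(10653, 2) ≈ 5326.5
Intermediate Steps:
Function('S')(L) = Mul(Pow(Add(-2, L), -1), Add(5, L)) (Function('S')(L) = Mul(Add(5, L), Pow(Add(-2, L), -1)) = Mul(Pow(Add(-2, L), -1), Add(5, L)))
Function('p')(d) = Rational(1, 2) (Function('p')(d) = Mul(Rational(1, 4), Add(4, Mul(-1, 2))) = Mul(Rational(1, 4), Add(4, -2)) = Mul(Rational(1, 4), 2) = Rational(1, 2))
o = 2
Function('X')(W, D) = Rational(-3, 2) (Function('X')(W, D) = Add(Rational(1, 2), Mul(-1, 2)) = Add(Rational(1, 2), -2) = Rational(-3, 2))
Add(Mul(-111, Add(30, Mul(-1, 78))), Function('X')(-1, -3)) = Add(Mul(-111, Add(30, Mul(-1, 78))), Rational(-3, 2)) = Add(Mul(-111, Add(30, -78)), Rational(-3, 2)) = Add(Mul(-111, -48), Rational(-3, 2)) = Add(5328, Rational(-3, 2)) = Rational(10653, 2)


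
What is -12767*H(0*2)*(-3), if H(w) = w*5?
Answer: 0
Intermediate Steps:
H(w) = 5*w
-12767*H(0*2)*(-3) = -12767*5*(0*2)*(-3) = -12767*5*0*(-3) = -0*(-3) = -12767*0 = 0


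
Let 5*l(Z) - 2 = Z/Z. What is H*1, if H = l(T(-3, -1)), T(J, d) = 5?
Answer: ⅗ ≈ 0.60000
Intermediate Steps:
l(Z) = ⅗ (l(Z) = ⅖ + (Z/Z)/5 = ⅖ + (⅕)*1 = ⅖ + ⅕ = ⅗)
H = ⅗ ≈ 0.60000
H*1 = (⅗)*1 = ⅗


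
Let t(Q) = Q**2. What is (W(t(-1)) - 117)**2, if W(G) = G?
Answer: 13456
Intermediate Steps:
(W(t(-1)) - 117)**2 = ((-1)**2 - 117)**2 = (1 - 117)**2 = (-116)**2 = 13456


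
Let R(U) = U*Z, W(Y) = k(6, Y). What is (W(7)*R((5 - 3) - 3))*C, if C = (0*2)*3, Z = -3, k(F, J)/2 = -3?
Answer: 0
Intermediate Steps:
k(F, J) = -6 (k(F, J) = 2*(-3) = -6)
W(Y) = -6
R(U) = -3*U (R(U) = U*(-3) = -3*U)
C = 0 (C = 0*3 = 0)
(W(7)*R((5 - 3) - 3))*C = -(-18)*((5 - 3) - 3)*0 = -(-18)*(2 - 3)*0 = -(-18)*(-1)*0 = -6*3*0 = -18*0 = 0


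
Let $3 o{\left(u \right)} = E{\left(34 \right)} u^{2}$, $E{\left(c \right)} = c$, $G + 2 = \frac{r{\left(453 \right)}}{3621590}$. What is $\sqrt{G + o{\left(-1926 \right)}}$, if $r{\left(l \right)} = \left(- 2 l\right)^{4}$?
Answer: $\frac{\sqrt{2825727944341068190}}{258685} \approx 6498.2$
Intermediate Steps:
$r{\left(l \right)} = 16 l^{4}$
$G = \frac{336882247858}{1810795}$ ($G = -2 + \frac{16 \cdot 453^{4}}{3621590} = -2 + 16 \cdot 42110733681 \cdot \frac{1}{3621590} = -2 + 673771738896 \cdot \frac{1}{3621590} = -2 + \frac{336885869448}{1810795} = \frac{336882247858}{1810795} \approx 1.8604 \cdot 10^{5}$)
$o{\left(u \right)} = \frac{34 u^{2}}{3}$
$\sqrt{G + o{\left(-1926 \right)}} = \sqrt{\frac{336882247858}{1810795} + \frac{34 \left(-1926\right)^{2}}{3}} = \sqrt{\frac{336882247858}{1810795} + \frac{34}{3} \cdot 3709476} = \sqrt{\frac{336882247858}{1810795} + 42040728} = \sqrt{\frac{76464022306618}{1810795}} = \frac{\sqrt{2825727944341068190}}{258685}$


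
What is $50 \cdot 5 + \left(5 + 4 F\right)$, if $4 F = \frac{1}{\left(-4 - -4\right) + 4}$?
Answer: $\frac{1021}{4} \approx 255.25$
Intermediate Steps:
$F = \frac{1}{16}$ ($F = \frac{1}{4 \left(\left(-4 - -4\right) + 4\right)} = \frac{1}{4 \left(\left(-4 + 4\right) + 4\right)} = \frac{1}{4 \left(0 + 4\right)} = \frac{1}{4 \cdot 4} = \frac{1}{4} \cdot \frac{1}{4} = \frac{1}{16} \approx 0.0625$)
$50 \cdot 5 + \left(5 + 4 F\right) = 50 \cdot 5 + \left(5 + 4 \cdot \frac{1}{16}\right) = 250 + \left(5 + \frac{1}{4}\right) = 250 + \frac{21}{4} = \frac{1021}{4}$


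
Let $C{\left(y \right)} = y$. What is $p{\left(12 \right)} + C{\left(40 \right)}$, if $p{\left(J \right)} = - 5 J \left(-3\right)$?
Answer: $220$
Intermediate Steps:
$p{\left(J \right)} = 15 J$
$p{\left(12 \right)} + C{\left(40 \right)} = 15 \cdot 12 + 40 = 180 + 40 = 220$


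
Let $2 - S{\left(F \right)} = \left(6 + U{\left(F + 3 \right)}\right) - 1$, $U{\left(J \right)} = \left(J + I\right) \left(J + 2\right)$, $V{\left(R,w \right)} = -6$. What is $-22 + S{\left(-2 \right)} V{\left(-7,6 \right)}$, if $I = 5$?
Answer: $104$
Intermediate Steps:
$U{\left(J \right)} = \left(2 + J\right) \left(5 + J\right)$ ($U{\left(J \right)} = \left(J + 5\right) \left(J + 2\right) = \left(5 + J\right) \left(2 + J\right) = \left(2 + J\right) \left(5 + J\right)$)
$S{\left(F \right)} = -34 - \left(3 + F\right)^{2} - 7 F$ ($S{\left(F \right)} = 2 - \left(\left(6 + \left(10 + \left(F + 3\right)^{2} + 7 \left(F + 3\right)\right)\right) - 1\right) = 2 - \left(\left(6 + \left(10 + \left(3 + F\right)^{2} + 7 \left(3 + F\right)\right)\right) - 1\right) = 2 - \left(\left(6 + \left(10 + \left(3 + F\right)^{2} + \left(21 + 7 F\right)\right)\right) - 1\right) = 2 - \left(\left(6 + \left(31 + \left(3 + F\right)^{2} + 7 F\right)\right) - 1\right) = 2 - \left(\left(37 + \left(3 + F\right)^{2} + 7 F\right) - 1\right) = 2 - \left(36 + \left(3 + F\right)^{2} + 7 F\right) = -34 - \left(3 + F\right)^{2} - 7 F$)
$-22 + S{\left(-2 \right)} V{\left(-7,6 \right)} = -22 + \left(-43 - \left(-2\right)^{2} - -26\right) \left(-6\right) = -22 + \left(-43 - 4 + 26\right) \left(-6\right) = -22 - -126 = -22 + 126 = 104$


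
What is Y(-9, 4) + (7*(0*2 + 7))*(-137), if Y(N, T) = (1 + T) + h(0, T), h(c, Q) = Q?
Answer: -6704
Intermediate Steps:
Y(N, T) = 1 + 2*T (Y(N, T) = (1 + T) + T = 1 + 2*T)
Y(-9, 4) + (7*(0*2 + 7))*(-137) = (1 + 2*4) + (7*(0*2 + 7))*(-137) = (1 + 8) + (7*(0 + 7))*(-137) = 9 + (7*7)*(-137) = 9 + 49*(-137) = 9 - 6713 = -6704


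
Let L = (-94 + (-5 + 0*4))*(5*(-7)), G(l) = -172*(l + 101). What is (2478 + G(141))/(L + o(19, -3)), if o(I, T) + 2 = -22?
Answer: -1058/93 ≈ -11.376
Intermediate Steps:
G(l) = -17372 - 172*l (G(l) = -172*(101 + l) = -17372 - 172*l)
o(I, T) = -24 (o(I, T) = -2 - 22 = -24)
L = 3465 (L = (-94 + (-5 + 0))*(-35) = (-94 - 5)*(-35) = -99*(-35) = 3465)
(2478 + G(141))/(L + o(19, -3)) = (2478 + (-17372 - 172*141))/(3465 - 24) = (2478 + (-17372 - 24252))/3441 = (2478 - 41624)*(1/3441) = -39146*1/3441 = -1058/93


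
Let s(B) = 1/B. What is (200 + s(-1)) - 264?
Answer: -65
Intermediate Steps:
(200 + s(-1)) - 264 = (200 + 1/(-1)) - 264 = (200 - 1) - 264 = 199 - 264 = -65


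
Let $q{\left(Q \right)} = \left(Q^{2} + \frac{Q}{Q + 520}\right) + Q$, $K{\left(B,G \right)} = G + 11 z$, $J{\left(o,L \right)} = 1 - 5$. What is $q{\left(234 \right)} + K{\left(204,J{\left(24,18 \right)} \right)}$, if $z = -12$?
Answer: $\frac{1590775}{29} \approx 54854.0$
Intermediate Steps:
$J{\left(o,L \right)} = -4$ ($J{\left(o,L \right)} = 1 - 5 = -4$)
$K{\left(B,G \right)} = -132 + G$ ($K{\left(B,G \right)} = G + 11 \left(-12\right) = G - 132 = -132 + G$)
$q{\left(Q \right)} = Q + Q^{2} + \frac{Q}{520 + Q}$ ($q{\left(Q \right)} = \left(Q^{2} + \frac{Q}{520 + Q}\right) + Q = Q + Q^{2} + \frac{Q}{520 + Q}$)
$q{\left(234 \right)} + K{\left(204,J{\left(24,18 \right)} \right)} = \frac{234 \left(521 + 234^{2} + 521 \cdot 234\right)}{520 + 234} - 136 = \frac{234 \left(521 + 54756 + 121914\right)}{754} - 136 = 234 \cdot \frac{1}{754} \cdot 177191 - 136 = \frac{1594719}{29} - 136 = \frac{1590775}{29}$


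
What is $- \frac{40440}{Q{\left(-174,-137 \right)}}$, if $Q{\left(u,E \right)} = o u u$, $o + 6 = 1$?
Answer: $\frac{674}{2523} \approx 0.26714$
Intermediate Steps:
$o = -5$ ($o = -6 + 1 = -5$)
$Q{\left(u,E \right)} = - 5 u^{2}$ ($Q{\left(u,E \right)} = - 5 u u = - 5 u^{2}$)
$- \frac{40440}{Q{\left(-174,-137 \right)}} = - \frac{40440}{\left(-5\right) \left(-174\right)^{2}} = - \frac{40440}{\left(-5\right) 30276} = - \frac{40440}{-151380} = \left(-40440\right) \left(- \frac{1}{151380}\right) = \frac{674}{2523}$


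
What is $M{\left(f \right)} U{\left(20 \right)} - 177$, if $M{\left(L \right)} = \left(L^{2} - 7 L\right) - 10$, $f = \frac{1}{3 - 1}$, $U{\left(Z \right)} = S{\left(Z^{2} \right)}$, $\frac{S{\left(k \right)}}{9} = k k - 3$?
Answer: $- \frac{76319277}{4} \approx -1.908 \cdot 10^{7}$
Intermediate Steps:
$S{\left(k \right)} = -27 + 9 k^{2}$ ($S{\left(k \right)} = 9 \left(k k - 3\right) = 9 \left(k^{2} - 3\right) = 9 \left(-3 + k^{2}\right) = -27 + 9 k^{2}$)
$U{\left(Z \right)} = -27 + 9 Z^{4}$ ($U{\left(Z \right)} = -27 + 9 \left(Z^{2}\right)^{2} = -27 + 9 Z^{4}$)
$f = \frac{1}{2} \approx 0.5$
$M{\left(L \right)} = -10 + L^{2} - 7 L$
$M{\left(f \right)} U{\left(20 \right)} - 177 = \left(-10 + \left(\frac{1}{2}\right)^{2} - \frac{7}{2}\right) \left(-27 + 9 \cdot 20^{4}\right) - 177 = \left(-10 + \frac{1}{4} - \frac{7}{2}\right) \left(-27 + 9 \cdot 160000\right) - 177 = - \frac{53 \left(-27 + 1440000\right)}{4} - 177 = \left(- \frac{53}{4}\right) 1439973 - 177 = - \frac{76318569}{4} - 177 = - \frac{76319277}{4}$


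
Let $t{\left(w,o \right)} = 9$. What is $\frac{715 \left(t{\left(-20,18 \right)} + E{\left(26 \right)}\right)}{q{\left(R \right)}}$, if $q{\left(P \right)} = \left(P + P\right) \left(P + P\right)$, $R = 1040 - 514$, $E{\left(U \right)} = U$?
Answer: $\frac{25025}{1106704} \approx 0.022612$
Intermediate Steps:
$R = 526$ ($R = 1040 - 514 = 526$)
$q{\left(P \right)} = 4 P^{2}$ ($q{\left(P \right)} = 2 P 2 P = 4 P^{2}$)
$\frac{715 \left(t{\left(-20,18 \right)} + E{\left(26 \right)}\right)}{q{\left(R \right)}} = \frac{715 \left(9 + 26\right)}{4 \cdot 526^{2}} = \frac{715 \cdot 35}{4 \cdot 276676} = \frac{25025}{1106704}$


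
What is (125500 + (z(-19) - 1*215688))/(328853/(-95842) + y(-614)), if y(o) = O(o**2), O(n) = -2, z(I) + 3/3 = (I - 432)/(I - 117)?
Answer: 587763189013/35396516 ≈ 16605.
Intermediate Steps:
z(I) = -1 + (-432 + I)/(-117 + I) (z(I) = -1 + (I - 432)/(I - 117) = -1 + (-432 + I)/(-117 + I))
y(o) = -2
(125500 + (z(-19) - 1*215688))/(328853/(-95842) + y(-614)) = (125500 + (-315/(-117 - 19) - 1*215688))/(328853/(-95842) - 2) = (125500 + (-315/(-136) - 215688))/(328853*(-1/95842) - 2) = (125500 + (-315*(-1/136) - 215688))/(-328853/95842 - 2) = (125500 + (315/136 - 215688))/(-520537/95842) = (125500 - 29333253/136)*(-95842/520537) = -12265253/136*(-95842/520537) = 587763189013/35396516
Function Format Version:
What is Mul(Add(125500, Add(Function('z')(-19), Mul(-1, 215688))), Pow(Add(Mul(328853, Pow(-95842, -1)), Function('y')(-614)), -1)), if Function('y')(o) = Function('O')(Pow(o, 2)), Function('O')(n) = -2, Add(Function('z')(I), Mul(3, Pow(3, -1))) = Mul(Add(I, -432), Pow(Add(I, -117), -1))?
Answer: Rational(587763189013, 35396516) ≈ 16605.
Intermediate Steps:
Function('z')(I) = Add(-1, Mul(Pow(Add(-117, I), -1), Add(-432, I))) (Function('z')(I) = Add(-1, Mul(Add(I, -432), Pow(Add(I, -117), -1))) = Add(-1, Mul(Add(-432, I), Pow(Add(-117, I), -1))) = Add(-1, Mul(Pow(Add(-117, I), -1), Add(-432, I))))
Function('y')(o) = -2
Mul(Add(125500, Add(Function('z')(-19), Mul(-1, 215688))), Pow(Add(Mul(328853, Pow(-95842, -1)), Function('y')(-614)), -1)) = Mul(Add(125500, Add(Mul(-315, Pow(Add(-117, -19), -1)), Mul(-1, 215688))), Pow(Add(Mul(328853, Pow(-95842, -1)), -2), -1)) = Mul(Add(125500, Add(Mul(-315, Pow(-136, -1)), -215688)), Pow(Add(Mul(328853, Rational(-1, 95842)), -2), -1)) = Mul(Add(125500, Add(Mul(-315, Rational(-1, 136)), -215688)), Pow(Add(Rational(-328853, 95842), -2), -1)) = Mul(Add(125500, Add(Rational(315, 136), -215688)), Pow(Rational(-520537, 95842), -1)) = Mul(Add(125500, Rational(-29333253, 136)), Rational(-95842, 520537)) = Mul(Rational(-12265253, 136), Rational(-95842, 520537)) = Rational(587763189013, 35396516)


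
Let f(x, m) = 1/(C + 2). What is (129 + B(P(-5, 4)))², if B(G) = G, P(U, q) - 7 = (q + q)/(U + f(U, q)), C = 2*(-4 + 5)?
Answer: 6512704/361 ≈ 18041.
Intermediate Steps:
C = 2 (C = 2*1 = 2)
f(x, m) = ¼ (f(x, m) = 1/(2 + 2) = 1/4 = ¼)
P(U, q) = 7 + 2*q/(¼ + U) (P(U, q) = 7 + (q + q)/(U + ¼) = 7 + (2*q)/(¼ + U) = 7 + 2*q/(¼ + U))
(129 + B(P(-5, 4)))² = (129 + (7 + 8*4 + 28*(-5))/(1 + 4*(-5)))² = (129 + (7 + 32 - 140)/(1 - 20))² = (129 - 101/(-19))² = (129 - 1/19*(-101))² = (129 + 101/19)² = (2552/19)² = 6512704/361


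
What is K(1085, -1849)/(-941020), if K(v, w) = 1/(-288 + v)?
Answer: -1/749992940 ≈ -1.3333e-9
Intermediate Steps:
K(1085, -1849)/(-941020) = 1/((-288 + 1085)*(-941020)) = -1/941020/797 = (1/797)*(-1/941020) = -1/749992940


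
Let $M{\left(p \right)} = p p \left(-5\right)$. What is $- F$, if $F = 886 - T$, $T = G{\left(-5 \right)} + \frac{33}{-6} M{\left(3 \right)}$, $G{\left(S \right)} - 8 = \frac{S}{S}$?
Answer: $- \frac{1259}{2} \approx -629.5$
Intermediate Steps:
$G{\left(S \right)} = 9$ ($G{\left(S \right)} = 8 + \frac{S}{S} = 8 + 1 = 9$)
$M{\left(p \right)} = - 5 p^{2}$ ($M{\left(p \right)} = p^{2} \left(-5\right) = - 5 p^{2}$)
$T = \frac{513}{2}$ ($T = 9 + \frac{33}{-6} \left(- 5 \cdot 3^{2}\right) = 9 + 33 \left(- \frac{1}{6}\right) \left(\left(-5\right) 9\right) = 9 - - \frac{495}{2} = 9 + \frac{495}{2} = \frac{513}{2} \approx 256.5$)
$F = \frac{1259}{2}$ ($F = 886 - \frac{513}{2} = \frac{1259}{2} \approx 629.5$)
$- F = \left(-1\right) \frac{1259}{2} = - \frac{1259}{2}$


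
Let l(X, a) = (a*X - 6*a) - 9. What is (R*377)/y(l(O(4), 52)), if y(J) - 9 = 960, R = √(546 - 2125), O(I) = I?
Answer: 377*I*√1579/969 ≈ 15.46*I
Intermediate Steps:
l(X, a) = -9 - 6*a + X*a (l(X, a) = (X*a - 6*a) - 9 = (-6*a + X*a) - 9 = -9 - 6*a + X*a)
R = I*√1579 (R = √(-1579) = I*√1579 ≈ 39.737*I)
y(J) = 969 (y(J) = 9 + 960 = 969)
(R*377)/y(l(O(4), 52)) = ((I*√1579)*377)/969 = (377*I*√1579)*(1/969) = 377*I*√1579/969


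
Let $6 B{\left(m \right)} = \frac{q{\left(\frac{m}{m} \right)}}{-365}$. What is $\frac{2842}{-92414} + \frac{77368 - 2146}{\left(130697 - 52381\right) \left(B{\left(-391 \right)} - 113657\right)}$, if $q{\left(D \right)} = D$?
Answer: $- \frac{20195290088108}{656514714289501} \approx -0.030761$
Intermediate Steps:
$B{\left(m \right)} = - \frac{1}{2190}$ ($B{\left(m \right)} = \frac{\frac{m}{m} \frac{1}{-365}}{6} = \frac{1 \left(- \frac{1}{365}\right)}{6} = \frac{1}{6} \left(- \frac{1}{365}\right) = - \frac{1}{2190}$)
$\frac{2842}{-92414} + \frac{77368 - 2146}{\left(130697 - 52381\right) \left(B{\left(-391 \right)} - 113657\right)} = \frac{2842}{-92414} + \frac{77368 - 2146}{\left(130697 - 52381\right) \left(- \frac{1}{2190} - 113657\right)} = 2842 \left(- \frac{1}{92414}\right) + \frac{75222}{78316 \left(- \frac{248908831}{2190}\right)} = - \frac{29}{943} + \frac{75222}{- \frac{9746772004298}{1095}} = - \frac{29}{943} + 75222 \left(- \frac{1095}{9746772004298}\right) = - \frac{29}{943} - \frac{5883435}{696198000307} = - \frac{20195290088108}{656514714289501}$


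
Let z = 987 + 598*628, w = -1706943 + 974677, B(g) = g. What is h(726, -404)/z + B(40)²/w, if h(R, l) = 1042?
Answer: 80285786/137860424623 ≈ 0.00058237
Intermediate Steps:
w = -732266
z = 376531 (z = 987 + 375544 = 376531)
h(726, -404)/z + B(40)²/w = 1042/376531 + 40²/(-732266) = 1042*(1/376531) + 1600*(-1/732266) = 1042/376531 - 800/366133 = 80285786/137860424623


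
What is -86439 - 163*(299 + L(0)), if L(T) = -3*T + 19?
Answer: -138273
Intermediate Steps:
L(T) = 19 - 3*T
-86439 - 163*(299 + L(0)) = -86439 - 163*(299 + (19 - 3*0)) = -86439 - 163*(299 + (19 + 0)) = -86439 - 163*(299 + 19) = -86439 - 163*318 = -86439 - 1*51834 = -86439 - 51834 = -138273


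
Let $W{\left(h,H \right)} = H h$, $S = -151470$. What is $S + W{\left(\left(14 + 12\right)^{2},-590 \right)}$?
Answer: $-550310$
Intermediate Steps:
$S + W{\left(\left(14 + 12\right)^{2},-590 \right)} = -151470 - 590 \left(14 + 12\right)^{2} = -151470 - 590 \cdot 26^{2} = -151470 - 398840 = -550310$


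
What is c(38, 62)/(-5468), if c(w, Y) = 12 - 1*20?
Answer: 2/1367 ≈ 0.0014631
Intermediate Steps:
c(w, Y) = -8 (c(w, Y) = 12 - 20 = -8)
c(38, 62)/(-5468) = -8/(-5468) = -8*(-1/5468) = 2/1367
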